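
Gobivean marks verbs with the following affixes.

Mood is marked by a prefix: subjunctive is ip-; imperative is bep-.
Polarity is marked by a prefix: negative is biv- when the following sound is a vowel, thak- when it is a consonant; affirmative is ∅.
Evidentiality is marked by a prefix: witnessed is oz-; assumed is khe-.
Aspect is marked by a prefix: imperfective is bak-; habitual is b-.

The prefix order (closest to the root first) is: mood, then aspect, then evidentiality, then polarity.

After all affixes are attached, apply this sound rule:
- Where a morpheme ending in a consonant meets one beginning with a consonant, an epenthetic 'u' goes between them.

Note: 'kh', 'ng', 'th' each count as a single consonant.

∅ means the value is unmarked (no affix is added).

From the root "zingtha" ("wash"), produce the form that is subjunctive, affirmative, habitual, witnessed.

ozubipuzingtha

Attach mood subjunctive ip- → ipzingtha.
Attach aspect habitual b- → bipzingtha.
Attach evidentiality witnessed oz- → ozbipzingtha.
polarity = affirmative: zero marking, form stays ozbipzingtha.
Apply epenthesis: ozbipzingtha → ozubipuzingtha.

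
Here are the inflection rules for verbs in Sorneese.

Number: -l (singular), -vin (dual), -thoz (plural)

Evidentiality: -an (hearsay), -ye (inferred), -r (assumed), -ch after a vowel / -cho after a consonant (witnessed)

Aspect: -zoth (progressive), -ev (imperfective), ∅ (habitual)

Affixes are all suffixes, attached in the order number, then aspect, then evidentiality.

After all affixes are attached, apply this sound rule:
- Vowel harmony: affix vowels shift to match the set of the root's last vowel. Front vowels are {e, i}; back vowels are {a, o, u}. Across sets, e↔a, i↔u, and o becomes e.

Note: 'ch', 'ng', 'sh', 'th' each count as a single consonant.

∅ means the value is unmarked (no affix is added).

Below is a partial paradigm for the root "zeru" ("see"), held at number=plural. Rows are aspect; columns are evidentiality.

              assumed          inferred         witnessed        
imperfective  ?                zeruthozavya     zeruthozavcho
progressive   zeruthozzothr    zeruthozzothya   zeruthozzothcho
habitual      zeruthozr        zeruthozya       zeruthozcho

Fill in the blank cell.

zeruthozavr

Attach number plural -thoz → zeruthoz.
Attach aspect imperfective -ev → zeruthozev.
Attach evidentiality assumed -r → zeruthozevr.
Apply vowel harmony: zeruthozevr → zeruthozavr.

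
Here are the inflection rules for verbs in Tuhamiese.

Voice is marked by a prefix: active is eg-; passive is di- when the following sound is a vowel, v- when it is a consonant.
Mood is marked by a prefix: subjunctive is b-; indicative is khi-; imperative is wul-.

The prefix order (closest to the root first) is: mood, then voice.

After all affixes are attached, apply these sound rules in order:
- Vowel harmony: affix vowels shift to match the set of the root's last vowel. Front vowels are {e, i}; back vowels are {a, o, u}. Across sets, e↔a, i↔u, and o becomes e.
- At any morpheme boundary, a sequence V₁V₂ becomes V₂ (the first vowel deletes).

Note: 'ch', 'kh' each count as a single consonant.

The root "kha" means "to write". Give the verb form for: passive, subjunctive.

Attach mood subjunctive b- → bkha.
Attach voice passive v- (before consonant 'b') → vbkha.
Vowel harmony: no change.
Vowel deletion: no change.

vbkha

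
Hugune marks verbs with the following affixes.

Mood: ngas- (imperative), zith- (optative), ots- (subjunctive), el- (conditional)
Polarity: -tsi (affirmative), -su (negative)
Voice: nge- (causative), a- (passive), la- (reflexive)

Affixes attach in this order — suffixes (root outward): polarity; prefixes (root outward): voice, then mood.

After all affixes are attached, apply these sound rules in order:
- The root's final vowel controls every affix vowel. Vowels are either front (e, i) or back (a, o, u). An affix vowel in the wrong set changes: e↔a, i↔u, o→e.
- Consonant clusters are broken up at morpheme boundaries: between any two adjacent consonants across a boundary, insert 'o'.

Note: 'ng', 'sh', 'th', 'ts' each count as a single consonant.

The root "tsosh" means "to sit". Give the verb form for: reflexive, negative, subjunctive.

otsolatsoshosu

Attach voice reflexive la- → latsosh.
Attach polarity negative -su → latsoshsu.
Attach mood subjunctive ots- → otslatsoshsu.
Vowel harmony: no change.
Apply epenthesis: otslatsoshsu → otsolatsoshosu.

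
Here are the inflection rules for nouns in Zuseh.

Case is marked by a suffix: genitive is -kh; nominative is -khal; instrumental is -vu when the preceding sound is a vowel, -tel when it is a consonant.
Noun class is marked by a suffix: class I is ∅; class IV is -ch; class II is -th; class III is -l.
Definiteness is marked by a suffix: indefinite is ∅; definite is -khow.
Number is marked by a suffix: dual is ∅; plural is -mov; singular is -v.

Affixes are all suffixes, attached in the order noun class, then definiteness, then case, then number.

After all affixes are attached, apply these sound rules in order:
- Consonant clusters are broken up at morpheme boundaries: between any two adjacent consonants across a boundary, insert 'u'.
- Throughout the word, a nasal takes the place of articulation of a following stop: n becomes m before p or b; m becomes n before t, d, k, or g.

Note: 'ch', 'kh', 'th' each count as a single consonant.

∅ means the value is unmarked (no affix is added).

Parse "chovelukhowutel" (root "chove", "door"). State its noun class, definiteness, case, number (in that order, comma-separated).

Segment: chove-l-khow-tel.
noun class: -l → class III.
definiteness: -khow → definite.
case: -vu/tel → instrumental.
number: ∅ → dual.

class III, definite, instrumental, dual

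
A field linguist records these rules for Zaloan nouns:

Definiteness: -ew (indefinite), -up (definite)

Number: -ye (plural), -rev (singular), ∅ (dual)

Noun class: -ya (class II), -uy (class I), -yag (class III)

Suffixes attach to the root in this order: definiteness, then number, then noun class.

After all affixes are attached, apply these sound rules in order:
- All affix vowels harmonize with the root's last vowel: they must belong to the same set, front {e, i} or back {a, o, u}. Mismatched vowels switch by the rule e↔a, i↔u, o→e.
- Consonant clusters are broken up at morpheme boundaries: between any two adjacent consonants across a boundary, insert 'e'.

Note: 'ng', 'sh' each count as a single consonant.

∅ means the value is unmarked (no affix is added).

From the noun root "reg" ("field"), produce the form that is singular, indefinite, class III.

Attach definiteness indefinite -ew → regew.
Attach number singular -rev → regewrev.
Attach noun class class III -yag → regewrevyag.
Apply vowel harmony: regewrevyag → regewrevyeg.
Apply epenthesis: regewrevyeg → regewereveyeg.

regewereveyeg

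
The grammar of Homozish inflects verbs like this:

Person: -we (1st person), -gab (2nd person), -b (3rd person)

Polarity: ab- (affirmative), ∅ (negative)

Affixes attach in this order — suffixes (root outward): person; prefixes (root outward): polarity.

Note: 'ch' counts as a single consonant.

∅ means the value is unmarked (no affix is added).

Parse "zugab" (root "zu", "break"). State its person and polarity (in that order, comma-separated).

Segment: zu-gab.
person: -gab → 2nd person.
polarity: ∅ → negative.

2nd person, negative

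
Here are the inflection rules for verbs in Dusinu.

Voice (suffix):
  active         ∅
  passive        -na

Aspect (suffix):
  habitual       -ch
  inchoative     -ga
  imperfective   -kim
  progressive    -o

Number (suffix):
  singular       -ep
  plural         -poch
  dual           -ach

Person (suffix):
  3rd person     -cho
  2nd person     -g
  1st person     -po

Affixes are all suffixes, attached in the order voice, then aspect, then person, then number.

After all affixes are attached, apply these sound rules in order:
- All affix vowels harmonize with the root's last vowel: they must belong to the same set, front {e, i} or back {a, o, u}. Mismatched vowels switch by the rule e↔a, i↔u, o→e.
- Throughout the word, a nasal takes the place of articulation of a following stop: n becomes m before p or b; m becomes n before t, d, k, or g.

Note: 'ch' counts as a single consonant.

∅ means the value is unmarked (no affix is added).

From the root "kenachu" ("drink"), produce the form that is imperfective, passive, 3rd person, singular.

Attach voice passive -na → kenachuna.
Attach aspect imperfective -kim → kenachunakim.
Attach person 3rd person -cho → kenachunakimcho.
Attach number singular -ep → kenachunakimchoep.
Apply vowel harmony: kenachunakimchoep → kenachunakumchoap.
Nasal assimilation: no change.

kenachunakumchoap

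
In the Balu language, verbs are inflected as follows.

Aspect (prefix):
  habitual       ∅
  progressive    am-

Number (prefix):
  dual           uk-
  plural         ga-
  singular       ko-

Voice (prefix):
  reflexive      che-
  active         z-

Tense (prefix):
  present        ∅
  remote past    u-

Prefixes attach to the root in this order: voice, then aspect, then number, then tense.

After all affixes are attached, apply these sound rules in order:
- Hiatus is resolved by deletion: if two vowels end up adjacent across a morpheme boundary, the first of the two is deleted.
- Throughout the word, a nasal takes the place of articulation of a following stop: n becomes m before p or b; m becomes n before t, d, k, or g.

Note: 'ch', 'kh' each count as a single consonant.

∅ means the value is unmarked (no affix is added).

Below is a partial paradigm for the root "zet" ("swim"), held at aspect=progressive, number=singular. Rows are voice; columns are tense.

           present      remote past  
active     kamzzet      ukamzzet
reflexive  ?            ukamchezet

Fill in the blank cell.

kamchezet

Attach voice reflexive che- → chezet.
Attach aspect progressive am- → amchezet.
Attach number singular ko- → koamchezet.
tense = present: zero marking, form stays koamchezet.
Apply vowel deletion: koamchezet → kamchezet.
Nasal assimilation: no change.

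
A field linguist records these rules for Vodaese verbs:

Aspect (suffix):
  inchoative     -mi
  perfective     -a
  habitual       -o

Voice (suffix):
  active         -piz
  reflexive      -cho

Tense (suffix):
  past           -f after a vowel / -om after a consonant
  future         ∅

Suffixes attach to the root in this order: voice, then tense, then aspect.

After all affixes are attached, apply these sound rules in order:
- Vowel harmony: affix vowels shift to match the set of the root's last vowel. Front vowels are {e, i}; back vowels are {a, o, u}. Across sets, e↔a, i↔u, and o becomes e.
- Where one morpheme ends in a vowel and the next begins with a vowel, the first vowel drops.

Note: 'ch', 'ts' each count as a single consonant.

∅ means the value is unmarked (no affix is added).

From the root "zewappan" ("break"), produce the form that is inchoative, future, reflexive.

Attach voice reflexive -cho → zewappancho.
tense = future: zero marking, form stays zewappancho.
Attach aspect inchoative -mi → zewappanchomi.
Apply vowel harmony: zewappanchomi → zewappanchomu.
Vowel deletion: no change.

zewappanchomu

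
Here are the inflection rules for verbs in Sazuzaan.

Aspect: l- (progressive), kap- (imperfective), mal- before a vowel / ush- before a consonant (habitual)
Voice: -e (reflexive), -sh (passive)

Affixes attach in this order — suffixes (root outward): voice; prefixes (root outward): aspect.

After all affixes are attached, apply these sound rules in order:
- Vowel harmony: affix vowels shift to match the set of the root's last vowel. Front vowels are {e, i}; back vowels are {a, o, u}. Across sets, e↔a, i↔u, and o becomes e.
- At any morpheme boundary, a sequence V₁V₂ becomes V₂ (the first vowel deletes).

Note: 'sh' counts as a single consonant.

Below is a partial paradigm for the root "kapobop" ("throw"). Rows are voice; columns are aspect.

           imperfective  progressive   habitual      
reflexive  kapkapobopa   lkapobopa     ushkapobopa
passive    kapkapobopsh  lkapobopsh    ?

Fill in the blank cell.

ushkapobopsh

Attach voice passive -sh → kapobopsh.
Attach aspect habitual ush- (before consonant 'k') → ushkapobopsh.
Vowel harmony: no change.
Vowel deletion: no change.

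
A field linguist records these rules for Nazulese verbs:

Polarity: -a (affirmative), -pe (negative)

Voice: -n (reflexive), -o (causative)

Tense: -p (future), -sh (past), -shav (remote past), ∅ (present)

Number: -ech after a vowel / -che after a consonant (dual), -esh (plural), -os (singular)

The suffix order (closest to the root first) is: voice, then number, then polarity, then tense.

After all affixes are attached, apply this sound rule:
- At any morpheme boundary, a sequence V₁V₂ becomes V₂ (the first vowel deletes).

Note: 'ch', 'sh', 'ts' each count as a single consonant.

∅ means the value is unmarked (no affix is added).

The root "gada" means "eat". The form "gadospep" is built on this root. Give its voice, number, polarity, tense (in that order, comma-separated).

Segment: gada-o-os-pe-p.
voice: -o → causative.
number: -os → singular.
polarity: -pe → negative.
tense: -p → future.

causative, singular, negative, future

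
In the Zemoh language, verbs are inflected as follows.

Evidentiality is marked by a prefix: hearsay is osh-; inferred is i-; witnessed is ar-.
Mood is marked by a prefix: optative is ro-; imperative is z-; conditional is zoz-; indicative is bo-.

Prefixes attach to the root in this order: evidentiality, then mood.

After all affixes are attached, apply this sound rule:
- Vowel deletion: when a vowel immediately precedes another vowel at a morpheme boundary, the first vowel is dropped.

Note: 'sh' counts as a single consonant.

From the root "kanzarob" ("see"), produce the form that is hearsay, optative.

Attach evidentiality hearsay osh- → oshkanzarob.
Attach mood optative ro- → rooshkanzarob.
Apply vowel deletion: rooshkanzarob → roshkanzarob.

roshkanzarob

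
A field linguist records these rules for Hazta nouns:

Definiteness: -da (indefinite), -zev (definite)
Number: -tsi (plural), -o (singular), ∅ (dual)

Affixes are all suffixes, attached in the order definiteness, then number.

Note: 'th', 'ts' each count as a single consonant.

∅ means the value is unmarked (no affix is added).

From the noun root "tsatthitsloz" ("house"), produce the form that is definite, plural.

tsatthitslozzevtsi

Attach definiteness definite -zev → tsatthitslozzev.
Attach number plural -tsi → tsatthitslozzevtsi.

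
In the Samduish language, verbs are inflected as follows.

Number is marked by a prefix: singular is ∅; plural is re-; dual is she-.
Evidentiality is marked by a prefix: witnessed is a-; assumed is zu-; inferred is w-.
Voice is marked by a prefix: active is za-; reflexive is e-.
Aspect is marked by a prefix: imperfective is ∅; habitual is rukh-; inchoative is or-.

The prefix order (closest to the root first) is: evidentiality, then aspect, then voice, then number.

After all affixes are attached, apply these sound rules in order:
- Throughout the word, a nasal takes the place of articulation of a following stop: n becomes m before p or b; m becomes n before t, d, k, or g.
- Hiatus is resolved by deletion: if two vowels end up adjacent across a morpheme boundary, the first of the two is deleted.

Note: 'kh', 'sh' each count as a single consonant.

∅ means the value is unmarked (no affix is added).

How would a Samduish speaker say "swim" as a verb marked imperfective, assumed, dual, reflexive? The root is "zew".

Attach evidentiality assumed zu- → zuzew.
aspect = imperfective: zero marking, form stays zuzew.
Attach voice reflexive e- → ezuzew.
Attach number dual she- → sheezuzew.
Nasal assimilation: no change.
Apply vowel deletion: sheezuzew → shezuzew.

shezuzew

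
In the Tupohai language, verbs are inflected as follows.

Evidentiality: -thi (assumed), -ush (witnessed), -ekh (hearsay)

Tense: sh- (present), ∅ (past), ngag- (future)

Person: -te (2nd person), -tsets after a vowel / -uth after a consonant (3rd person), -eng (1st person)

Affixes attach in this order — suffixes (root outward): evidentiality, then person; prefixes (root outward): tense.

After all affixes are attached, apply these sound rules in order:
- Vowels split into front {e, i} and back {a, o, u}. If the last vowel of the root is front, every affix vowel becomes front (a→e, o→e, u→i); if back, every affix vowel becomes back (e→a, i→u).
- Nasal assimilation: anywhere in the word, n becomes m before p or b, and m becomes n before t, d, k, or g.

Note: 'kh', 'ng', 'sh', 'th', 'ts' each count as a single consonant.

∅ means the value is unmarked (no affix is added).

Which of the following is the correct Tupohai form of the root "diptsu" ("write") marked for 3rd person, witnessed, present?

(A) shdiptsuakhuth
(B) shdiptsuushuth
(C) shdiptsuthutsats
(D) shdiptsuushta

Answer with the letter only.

B

Attach evidentiality witnessed -ush → diptsuush.
Attach person 3rd person -uth (after consonant 'sh') → diptsuushuth.
Attach tense present sh- → shdiptsuushuth.
Vowel harmony: no change.
Nasal assimilation: no change.
So the correct form is shdiptsuushuth, option (B).
(C) shdiptsuthutsats is wrong: it uses assumed instead of witnessed for evidentiality.
(A) shdiptsuakhuth is wrong: it uses hearsay instead of witnessed for evidentiality.
(D) shdiptsuushta is wrong: it uses 2nd person instead of 3rd person for person.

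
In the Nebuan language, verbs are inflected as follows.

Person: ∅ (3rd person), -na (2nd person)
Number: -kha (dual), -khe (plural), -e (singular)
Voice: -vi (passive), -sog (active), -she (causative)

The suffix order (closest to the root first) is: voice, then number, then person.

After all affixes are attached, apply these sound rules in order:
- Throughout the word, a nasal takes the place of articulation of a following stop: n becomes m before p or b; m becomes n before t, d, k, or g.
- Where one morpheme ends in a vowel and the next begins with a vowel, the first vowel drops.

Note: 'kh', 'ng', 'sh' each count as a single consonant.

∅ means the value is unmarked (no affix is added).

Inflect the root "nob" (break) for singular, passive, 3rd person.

Attach voice passive -vi → nobvi.
Attach number singular -e → nobvie.
person = 3rd person: zero marking, form stays nobvie.
Nasal assimilation: no change.
Apply vowel deletion: nobvie → nobve.

nobve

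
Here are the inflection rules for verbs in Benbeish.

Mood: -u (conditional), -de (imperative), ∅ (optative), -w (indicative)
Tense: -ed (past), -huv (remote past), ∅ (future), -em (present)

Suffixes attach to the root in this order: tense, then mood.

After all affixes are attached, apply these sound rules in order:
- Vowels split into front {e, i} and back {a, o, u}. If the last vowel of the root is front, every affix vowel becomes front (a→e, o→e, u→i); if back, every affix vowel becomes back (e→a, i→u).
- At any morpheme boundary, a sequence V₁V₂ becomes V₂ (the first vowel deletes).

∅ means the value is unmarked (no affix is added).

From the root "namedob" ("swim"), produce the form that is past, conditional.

Attach tense past -ed → namedobed.
Attach mood conditional -u → namedobedu.
Apply vowel harmony: namedobedu → namedobadu.
Vowel deletion: no change.

namedobadu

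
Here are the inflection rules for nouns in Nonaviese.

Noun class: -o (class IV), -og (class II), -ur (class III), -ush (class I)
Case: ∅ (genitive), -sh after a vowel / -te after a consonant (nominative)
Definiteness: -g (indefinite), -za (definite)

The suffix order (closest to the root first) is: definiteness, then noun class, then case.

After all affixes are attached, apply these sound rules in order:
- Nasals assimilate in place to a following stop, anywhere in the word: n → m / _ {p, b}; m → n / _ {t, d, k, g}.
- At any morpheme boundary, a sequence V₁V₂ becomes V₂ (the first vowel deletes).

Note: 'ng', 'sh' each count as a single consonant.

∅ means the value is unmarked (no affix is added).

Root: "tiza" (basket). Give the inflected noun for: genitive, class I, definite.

tizazush

Attach definiteness definite -za → tizaza.
Attach noun class class I -ush → tizazaush.
case = genitive: zero marking, form stays tizazaush.
Nasal assimilation: no change.
Apply vowel deletion: tizazaush → tizazush.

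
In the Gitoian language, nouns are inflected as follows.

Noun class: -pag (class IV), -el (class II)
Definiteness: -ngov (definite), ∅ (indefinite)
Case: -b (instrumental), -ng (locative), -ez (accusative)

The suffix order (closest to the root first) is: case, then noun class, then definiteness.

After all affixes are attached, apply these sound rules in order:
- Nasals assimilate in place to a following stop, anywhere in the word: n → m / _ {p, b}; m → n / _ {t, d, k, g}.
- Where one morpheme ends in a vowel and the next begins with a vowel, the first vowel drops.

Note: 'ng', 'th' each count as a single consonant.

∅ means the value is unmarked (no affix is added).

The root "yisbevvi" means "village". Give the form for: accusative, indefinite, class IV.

Attach case accusative -ez → yisbevviez.
Attach noun class class IV -pag → yisbevviezpag.
definiteness = indefinite: zero marking, form stays yisbevviezpag.
Nasal assimilation: no change.
Apply vowel deletion: yisbevviezpag → yisbevvezpag.

yisbevvezpag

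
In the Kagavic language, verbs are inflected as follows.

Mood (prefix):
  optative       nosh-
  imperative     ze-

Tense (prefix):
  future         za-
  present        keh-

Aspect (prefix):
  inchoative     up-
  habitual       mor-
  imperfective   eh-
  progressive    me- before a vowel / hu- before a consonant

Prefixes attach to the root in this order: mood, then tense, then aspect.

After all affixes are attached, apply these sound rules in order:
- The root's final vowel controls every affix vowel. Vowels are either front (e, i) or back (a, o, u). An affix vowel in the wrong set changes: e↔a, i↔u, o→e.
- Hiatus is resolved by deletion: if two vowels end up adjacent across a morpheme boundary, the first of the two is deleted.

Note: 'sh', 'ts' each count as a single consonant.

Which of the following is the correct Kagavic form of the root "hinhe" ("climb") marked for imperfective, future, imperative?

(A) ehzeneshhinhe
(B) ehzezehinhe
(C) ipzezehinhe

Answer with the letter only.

B

Attach mood imperative ze- → zehinhe.
Attach tense future za- → zazehinhe.
Attach aspect imperfective eh- → ehzazehinhe.
Apply vowel harmony: ehzazehinhe → ehzezehinhe.
Vowel deletion: no change.
So the correct form is ehzezehinhe, option (B).
(C) ipzezehinhe is wrong: it uses inchoative instead of imperfective for aspect.
(A) ehzeneshhinhe is wrong: it uses optative instead of imperative for mood.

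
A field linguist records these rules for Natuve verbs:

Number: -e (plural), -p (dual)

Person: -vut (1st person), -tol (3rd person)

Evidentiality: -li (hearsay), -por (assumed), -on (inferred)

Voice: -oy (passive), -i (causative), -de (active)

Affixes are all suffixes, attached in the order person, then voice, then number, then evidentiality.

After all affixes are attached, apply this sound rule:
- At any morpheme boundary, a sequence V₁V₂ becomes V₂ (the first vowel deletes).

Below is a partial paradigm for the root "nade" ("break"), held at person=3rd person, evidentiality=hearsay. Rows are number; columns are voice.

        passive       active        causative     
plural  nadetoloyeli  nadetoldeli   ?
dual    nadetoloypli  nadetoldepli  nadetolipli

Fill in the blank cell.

Attach person 3rd person -tol → nadetol.
Attach voice causative -i → nadetoli.
Attach number plural -e → nadetolie.
Attach evidentiality hearsay -li → nadetolieli.
Apply vowel deletion: nadetolieli → nadetoleli.

nadetoleli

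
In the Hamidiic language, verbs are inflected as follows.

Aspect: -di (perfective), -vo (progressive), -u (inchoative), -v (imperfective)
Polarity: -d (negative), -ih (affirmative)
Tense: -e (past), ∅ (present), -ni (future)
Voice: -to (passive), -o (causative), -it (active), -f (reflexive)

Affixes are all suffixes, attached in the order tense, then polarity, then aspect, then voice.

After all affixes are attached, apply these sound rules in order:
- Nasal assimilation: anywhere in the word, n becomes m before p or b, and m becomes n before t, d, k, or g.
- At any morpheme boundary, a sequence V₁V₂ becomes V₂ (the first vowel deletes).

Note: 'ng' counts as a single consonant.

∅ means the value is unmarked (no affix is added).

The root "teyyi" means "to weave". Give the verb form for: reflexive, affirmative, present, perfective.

tense = present: zero marking, form stays teyyi.
Attach polarity affirmative -ih → teyyiih.
Attach aspect perfective -di → teyyiihdi.
Attach voice reflexive -f → teyyiihdif.
Nasal assimilation: no change.
Apply vowel deletion: teyyiihdif → teyyihdif.

teyyihdif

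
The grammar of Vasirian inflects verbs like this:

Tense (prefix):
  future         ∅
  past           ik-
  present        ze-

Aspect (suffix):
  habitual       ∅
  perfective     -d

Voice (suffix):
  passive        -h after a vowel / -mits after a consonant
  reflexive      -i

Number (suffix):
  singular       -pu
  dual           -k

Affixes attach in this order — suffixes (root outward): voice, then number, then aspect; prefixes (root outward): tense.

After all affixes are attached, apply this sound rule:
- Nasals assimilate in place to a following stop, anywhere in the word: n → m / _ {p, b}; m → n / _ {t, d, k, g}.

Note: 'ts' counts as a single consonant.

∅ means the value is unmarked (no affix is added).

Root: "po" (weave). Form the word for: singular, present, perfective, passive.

Attach voice passive -h (after vowel 'o') → poh.
Attach number singular -pu → pohpu.
Attach aspect perfective -d → pohpud.
Attach tense present ze- → zepohpud.
Nasal assimilation: no change.

zepohpud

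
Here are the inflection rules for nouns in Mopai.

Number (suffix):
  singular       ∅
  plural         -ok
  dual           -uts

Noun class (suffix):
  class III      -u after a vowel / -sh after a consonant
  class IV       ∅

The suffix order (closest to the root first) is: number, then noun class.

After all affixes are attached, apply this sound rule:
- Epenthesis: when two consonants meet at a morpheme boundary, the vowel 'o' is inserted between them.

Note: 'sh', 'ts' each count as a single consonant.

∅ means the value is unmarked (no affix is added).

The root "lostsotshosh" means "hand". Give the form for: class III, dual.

Attach number dual -uts → lostsotshoshuts.
Attach noun class class III -sh (after consonant 'ts') → lostsotshoshutssh.
Apply epenthesis: lostsotshoshutssh → lostsotshoshutsosh.

lostsotshoshutsosh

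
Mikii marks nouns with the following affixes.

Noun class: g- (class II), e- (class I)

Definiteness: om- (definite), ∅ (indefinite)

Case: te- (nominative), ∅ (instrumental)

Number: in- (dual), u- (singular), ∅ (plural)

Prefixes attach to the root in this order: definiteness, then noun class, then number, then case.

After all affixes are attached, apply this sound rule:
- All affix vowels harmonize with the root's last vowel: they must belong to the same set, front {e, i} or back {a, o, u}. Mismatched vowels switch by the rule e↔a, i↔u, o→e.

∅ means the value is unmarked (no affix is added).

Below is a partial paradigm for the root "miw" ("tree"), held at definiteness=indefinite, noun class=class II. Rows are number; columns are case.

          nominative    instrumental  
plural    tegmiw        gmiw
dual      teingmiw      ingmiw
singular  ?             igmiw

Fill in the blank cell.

teigmiw

definiteness = indefinite: zero marking, form stays miw.
Attach noun class class II g- → gmiw.
Attach number singular u- → ugmiw.
Attach case nominative te- → teugmiw.
Apply vowel harmony: teugmiw → teigmiw.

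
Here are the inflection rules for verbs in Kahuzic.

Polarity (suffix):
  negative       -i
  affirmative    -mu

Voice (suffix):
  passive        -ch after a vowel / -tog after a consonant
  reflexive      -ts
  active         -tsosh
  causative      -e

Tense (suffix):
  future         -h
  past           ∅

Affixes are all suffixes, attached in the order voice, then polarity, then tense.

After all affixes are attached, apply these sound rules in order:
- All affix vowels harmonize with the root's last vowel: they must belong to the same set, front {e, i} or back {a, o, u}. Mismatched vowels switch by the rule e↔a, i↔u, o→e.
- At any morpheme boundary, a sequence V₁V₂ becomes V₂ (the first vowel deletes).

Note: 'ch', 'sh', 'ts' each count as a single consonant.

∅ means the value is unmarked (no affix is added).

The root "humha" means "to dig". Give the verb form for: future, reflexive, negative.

humhatsuh

Attach voice reflexive -ts → humhats.
Attach polarity negative -i → humhatsi.
Attach tense future -h → humhatsih.
Apply vowel harmony: humhatsih → humhatsuh.
Vowel deletion: no change.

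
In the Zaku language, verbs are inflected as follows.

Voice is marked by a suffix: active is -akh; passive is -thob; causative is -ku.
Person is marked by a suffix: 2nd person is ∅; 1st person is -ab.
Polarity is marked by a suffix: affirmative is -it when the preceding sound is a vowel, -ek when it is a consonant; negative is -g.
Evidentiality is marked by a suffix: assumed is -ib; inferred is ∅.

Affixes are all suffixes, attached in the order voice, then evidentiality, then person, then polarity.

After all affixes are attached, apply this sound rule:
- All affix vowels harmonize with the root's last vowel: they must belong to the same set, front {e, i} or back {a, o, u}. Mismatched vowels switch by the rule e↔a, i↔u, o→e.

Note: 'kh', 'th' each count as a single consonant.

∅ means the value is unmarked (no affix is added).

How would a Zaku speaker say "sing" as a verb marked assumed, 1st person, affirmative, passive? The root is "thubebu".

thubebuthobubabak

Attach voice passive -thob → thubebuthob.
Attach evidentiality assumed -ib → thubebuthobib.
Attach person 1st person -ab → thubebuthobibab.
Attach polarity affirmative -ek (after consonant 'b') → thubebuthobibabek.
Apply vowel harmony: thubebuthobibabek → thubebuthobubabak.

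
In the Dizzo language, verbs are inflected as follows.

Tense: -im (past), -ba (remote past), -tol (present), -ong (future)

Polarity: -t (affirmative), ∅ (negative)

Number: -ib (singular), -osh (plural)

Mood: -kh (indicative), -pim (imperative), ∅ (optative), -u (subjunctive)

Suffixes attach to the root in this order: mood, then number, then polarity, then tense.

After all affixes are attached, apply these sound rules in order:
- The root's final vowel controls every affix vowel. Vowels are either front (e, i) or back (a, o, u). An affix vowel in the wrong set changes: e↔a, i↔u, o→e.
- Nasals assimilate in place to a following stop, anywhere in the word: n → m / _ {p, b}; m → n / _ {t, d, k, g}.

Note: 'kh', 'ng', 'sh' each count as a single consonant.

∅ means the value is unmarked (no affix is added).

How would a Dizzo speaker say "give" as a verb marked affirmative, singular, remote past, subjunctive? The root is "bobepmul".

bobepmuluubtba

Attach mood subjunctive -u → bobepmulu.
Attach number singular -ib → bobepmuluib.
Attach polarity affirmative -t → bobepmuluibt.
Attach tense remote past -ba → bobepmuluibtba.
Apply vowel harmony: bobepmuluibtba → bobepmuluubtba.
Nasal assimilation: no change.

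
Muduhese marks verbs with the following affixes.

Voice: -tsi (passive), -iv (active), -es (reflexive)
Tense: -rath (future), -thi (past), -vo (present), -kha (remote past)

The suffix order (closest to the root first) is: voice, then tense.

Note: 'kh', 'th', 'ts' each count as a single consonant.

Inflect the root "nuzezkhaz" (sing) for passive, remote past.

nuzezkhaztsikha

Attach voice passive -tsi → nuzezkhaztsi.
Attach tense remote past -kha → nuzezkhaztsikha.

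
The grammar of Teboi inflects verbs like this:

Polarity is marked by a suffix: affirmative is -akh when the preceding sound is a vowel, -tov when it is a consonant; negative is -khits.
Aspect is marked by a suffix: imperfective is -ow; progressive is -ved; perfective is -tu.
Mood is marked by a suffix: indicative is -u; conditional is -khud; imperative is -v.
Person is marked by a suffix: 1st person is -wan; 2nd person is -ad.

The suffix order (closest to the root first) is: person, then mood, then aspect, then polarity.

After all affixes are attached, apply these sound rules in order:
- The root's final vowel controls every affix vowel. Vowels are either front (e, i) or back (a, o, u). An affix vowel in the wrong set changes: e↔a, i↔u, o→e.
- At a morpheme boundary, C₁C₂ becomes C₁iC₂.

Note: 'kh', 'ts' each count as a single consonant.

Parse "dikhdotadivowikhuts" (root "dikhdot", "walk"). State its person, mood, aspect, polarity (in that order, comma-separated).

2nd person, imperative, imperfective, negative

Segment: dikhdot-ad-v-ow-khits.
person: -ad → 2nd person.
mood: -v → imperative.
aspect: -ow → imperfective.
polarity: -khits → negative.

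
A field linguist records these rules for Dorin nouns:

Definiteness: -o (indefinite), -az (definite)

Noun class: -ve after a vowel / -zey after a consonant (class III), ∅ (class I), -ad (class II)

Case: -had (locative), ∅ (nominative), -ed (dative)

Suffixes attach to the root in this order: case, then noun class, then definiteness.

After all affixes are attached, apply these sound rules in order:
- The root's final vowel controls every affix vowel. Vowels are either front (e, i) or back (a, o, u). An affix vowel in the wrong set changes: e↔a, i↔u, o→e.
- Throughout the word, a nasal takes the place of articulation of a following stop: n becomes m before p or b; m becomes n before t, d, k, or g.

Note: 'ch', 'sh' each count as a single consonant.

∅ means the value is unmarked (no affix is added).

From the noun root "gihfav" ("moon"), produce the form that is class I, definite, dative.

gihfavadaz

Attach case dative -ed → gihfaved.
noun class = class I: zero marking, form stays gihfaved.
Attach definiteness definite -az → gihfavedaz.
Apply vowel harmony: gihfavedaz → gihfavadaz.
Nasal assimilation: no change.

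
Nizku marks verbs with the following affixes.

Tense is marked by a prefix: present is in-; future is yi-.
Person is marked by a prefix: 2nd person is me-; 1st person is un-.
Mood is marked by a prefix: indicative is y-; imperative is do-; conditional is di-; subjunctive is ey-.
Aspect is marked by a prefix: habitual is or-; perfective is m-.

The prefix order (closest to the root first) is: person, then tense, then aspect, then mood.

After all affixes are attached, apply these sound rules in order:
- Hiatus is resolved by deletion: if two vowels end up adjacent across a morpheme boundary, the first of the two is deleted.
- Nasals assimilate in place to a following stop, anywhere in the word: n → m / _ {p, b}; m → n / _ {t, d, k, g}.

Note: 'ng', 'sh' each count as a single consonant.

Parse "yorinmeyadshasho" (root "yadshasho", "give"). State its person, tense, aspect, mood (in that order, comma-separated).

2nd person, present, habitual, indicative

Segment: y-or-in-me-yadshasho.
person: me- → 2nd person.
tense: in- → present.
aspect: or- → habitual.
mood: y- → indicative.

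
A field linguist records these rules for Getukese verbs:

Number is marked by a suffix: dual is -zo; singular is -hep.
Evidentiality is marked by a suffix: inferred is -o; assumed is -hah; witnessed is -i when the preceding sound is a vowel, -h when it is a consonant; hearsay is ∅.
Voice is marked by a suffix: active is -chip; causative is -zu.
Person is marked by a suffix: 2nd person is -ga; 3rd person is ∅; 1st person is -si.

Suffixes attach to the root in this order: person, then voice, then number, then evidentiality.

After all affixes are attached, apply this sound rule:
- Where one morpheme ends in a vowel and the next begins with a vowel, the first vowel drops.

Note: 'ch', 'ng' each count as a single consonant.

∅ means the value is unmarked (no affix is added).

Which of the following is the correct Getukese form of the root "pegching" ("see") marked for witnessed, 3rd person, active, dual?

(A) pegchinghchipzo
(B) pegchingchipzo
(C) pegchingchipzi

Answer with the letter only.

person = 3rd person: zero marking, form stays pegching.
Attach voice active -chip → pegchingchip.
Attach number dual -zo → pegchingchipzo.
Attach evidentiality witnessed -i (after vowel 'o') → pegchingchipzoi.
Apply vowel deletion: pegchingchipzoi → pegchingchipzi.
So the correct form is pegchingchipzi, option (C).
(B) pegchingchipzo is wrong: it uses hearsay instead of witnessed for evidentiality.
(A) pegchinghchipzo is wrong: it has the affixes in the wrong order.

C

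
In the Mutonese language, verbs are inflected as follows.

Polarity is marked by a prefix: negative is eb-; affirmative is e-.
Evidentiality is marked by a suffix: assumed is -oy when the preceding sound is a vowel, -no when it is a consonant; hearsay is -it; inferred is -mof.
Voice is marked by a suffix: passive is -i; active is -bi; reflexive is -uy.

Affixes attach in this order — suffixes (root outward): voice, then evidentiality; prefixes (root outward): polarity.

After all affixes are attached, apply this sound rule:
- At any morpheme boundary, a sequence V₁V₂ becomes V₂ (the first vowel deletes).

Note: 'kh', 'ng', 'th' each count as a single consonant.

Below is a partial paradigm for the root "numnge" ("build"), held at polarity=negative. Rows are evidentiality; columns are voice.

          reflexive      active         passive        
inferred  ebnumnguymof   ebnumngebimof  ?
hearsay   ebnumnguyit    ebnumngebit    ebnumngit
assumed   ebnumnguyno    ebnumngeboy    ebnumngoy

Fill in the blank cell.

Attach voice passive -i → numngei.
Attach evidentiality inferred -mof → numngeimof.
Attach polarity negative eb- → ebnumngeimof.
Apply vowel deletion: ebnumngeimof → ebnumngimof.

ebnumngimof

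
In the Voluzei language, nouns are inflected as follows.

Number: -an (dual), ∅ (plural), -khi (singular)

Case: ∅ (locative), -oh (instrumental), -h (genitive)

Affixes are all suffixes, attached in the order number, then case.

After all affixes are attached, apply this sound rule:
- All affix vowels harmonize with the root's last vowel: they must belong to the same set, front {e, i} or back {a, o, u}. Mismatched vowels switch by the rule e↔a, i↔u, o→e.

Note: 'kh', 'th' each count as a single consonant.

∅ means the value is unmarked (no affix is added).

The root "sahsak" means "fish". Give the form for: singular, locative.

Attach number singular -khi → sahsakkhi.
case = locative: zero marking, form stays sahsakkhi.
Apply vowel harmony: sahsakkhi → sahsakkhu.

sahsakkhu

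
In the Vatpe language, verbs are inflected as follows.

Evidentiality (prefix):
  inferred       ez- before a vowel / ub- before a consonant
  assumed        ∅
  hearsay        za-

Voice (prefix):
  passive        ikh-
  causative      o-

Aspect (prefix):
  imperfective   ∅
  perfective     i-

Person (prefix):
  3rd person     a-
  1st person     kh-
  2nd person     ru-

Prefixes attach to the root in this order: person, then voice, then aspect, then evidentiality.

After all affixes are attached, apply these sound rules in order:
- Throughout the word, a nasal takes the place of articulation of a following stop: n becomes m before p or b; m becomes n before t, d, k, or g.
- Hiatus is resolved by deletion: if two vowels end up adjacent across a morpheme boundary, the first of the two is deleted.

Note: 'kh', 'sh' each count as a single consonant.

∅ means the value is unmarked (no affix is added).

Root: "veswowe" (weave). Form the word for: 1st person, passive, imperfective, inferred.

Attach person 1st person kh- → khveswowe.
Attach voice passive ikh- → ikhkhveswowe.
aspect = imperfective: zero marking, form stays ikhkhveswowe.
Attach evidentiality inferred ez- (before vowel 'i') → ezikhkhveswowe.
Nasal assimilation: no change.
Vowel deletion: no change.

ezikhkhveswowe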